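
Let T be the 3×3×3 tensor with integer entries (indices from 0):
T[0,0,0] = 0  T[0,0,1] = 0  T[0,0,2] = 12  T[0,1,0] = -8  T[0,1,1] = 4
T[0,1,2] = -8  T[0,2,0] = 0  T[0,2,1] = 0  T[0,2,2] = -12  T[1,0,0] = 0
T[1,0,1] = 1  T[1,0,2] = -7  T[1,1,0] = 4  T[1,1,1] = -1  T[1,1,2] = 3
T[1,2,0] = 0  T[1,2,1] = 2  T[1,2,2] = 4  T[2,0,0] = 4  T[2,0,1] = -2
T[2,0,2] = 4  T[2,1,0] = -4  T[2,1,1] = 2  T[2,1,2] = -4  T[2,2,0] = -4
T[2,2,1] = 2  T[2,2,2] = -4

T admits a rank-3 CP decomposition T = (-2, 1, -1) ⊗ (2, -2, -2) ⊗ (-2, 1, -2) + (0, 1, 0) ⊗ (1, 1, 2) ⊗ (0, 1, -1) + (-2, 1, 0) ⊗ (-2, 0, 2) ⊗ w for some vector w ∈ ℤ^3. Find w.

w = (-2, 1, 1)

Subtract the known terms from T to get the rank-1 residual R = (-2, 1, 0) ⊗ (-2, 0, 2) ⊗ w, so R[i,j,k] = a[i]·b[j]·w[k]. Pick indices with nonzero a[0]·b[0] = (-2)·(-2) = 4. Only the fibre through (0,0,·) is needed: R[0,0,:] = T[0,0,:] − Σₗ aₗ[0]bₗ[0]cₗ = [0, 0, 12] − (-2)·(2)·(-2, 1, -2) − (0)·(1)·(0, 1, -1) = [-8, 4, 4]. Then w[k] = R[0,0,k] / 4 for each k, giving w = [-8, 4, 4] / 4 = (-2, 1, 1).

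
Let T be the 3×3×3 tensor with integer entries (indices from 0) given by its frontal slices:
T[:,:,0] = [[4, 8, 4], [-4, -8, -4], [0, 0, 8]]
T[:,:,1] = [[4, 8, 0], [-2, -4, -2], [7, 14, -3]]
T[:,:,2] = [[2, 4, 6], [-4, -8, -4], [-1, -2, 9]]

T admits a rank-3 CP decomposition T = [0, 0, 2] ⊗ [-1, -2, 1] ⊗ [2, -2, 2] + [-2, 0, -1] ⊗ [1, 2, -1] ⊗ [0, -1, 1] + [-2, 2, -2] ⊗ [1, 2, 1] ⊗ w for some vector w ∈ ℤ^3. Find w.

w = [-2, -1, -2]

Subtract the known terms from T to get the rank-1 residual R = [-2, 2, -2] ⊗ [1, 2, 1] ⊗ w, so R[i,j,k] = a[i]·b[j]·w[k]. Pick indices with nonzero a[0]·b[0] = (-2)·(1) = -2. Only the fibre through (0,0,·) is needed: R[0,0,:] = T[0,0,:] − Σₗ aₗ[0]bₗ[0]cₗ = [4, 4, 2] − (0)·(-1)·[2, -2, 2] − (-2)·(1)·[0, -1, 1] = [4, 2, 4]. Then w[k] = R[0,0,k] / -2 for each k, giving w = [4, 2, 4] / -2 = [-2, -1, -2].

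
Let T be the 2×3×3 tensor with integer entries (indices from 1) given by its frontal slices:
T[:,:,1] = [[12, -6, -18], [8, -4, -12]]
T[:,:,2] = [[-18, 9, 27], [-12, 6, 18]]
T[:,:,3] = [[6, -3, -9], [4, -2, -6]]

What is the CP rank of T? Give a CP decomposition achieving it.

Lower bound: T ≠ 0 (e.g. T[1,1,1] = 12), so rank(T) ≥ 1.
Upper bound: if T = a ⊗ b ⊗ c then every fibre of T is a multiple of the corresponding factor, so read the factors off the fibres through the nonzero entry T[1,1,1] = 12.
The mode-1 fibre T[:,1,1] = [12, 8] gives a = (3, 2) (primitive direction); the mode-2 fibre T[1,:,1] = [12, -6, -18] gives b = (2, -1, -3); then c[k] = T[1,1,k] / (a[1]·b[1]) = [12, -18, 6] / 6 = (2, -3, 1).
Expanding (3, 2) ⊗ (2, -1, -3) ⊗ (2, -3, 1) reproduces all 18 entries of T, so T = (3, 2) ⊗ (2, -1, -3) ⊗ (2, -3, 1) and rank(T) ≤ 1.
These bounds meet, so rank(T) = 1.
Check entry T[2,2,3] = -2: (2)·(-1)·(1) = -2.

rank(T) = 1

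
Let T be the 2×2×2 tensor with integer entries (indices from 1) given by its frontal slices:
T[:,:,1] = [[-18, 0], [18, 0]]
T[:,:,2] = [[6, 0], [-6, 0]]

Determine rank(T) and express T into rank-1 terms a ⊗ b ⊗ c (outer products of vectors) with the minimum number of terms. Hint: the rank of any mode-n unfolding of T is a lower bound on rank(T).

rank(T) = 1

Lower bound: T ≠ 0 (e.g. T[1,1,1] = -18), so rank(T) ≥ 1.
Upper bound: if T = a ⊗ b ⊗ c then every fibre of T is a multiple of the corresponding factor, so read the factors off the fibres through the nonzero entry T[1,1,1] = -18.
The mode-1 fibre T[:,1,1] = [-18, 18] gives a = [1, -1] (primitive direction); the mode-2 fibre T[1,:,1] = [-18, 0] gives b = [1, 0]; then c[k] = T[1,1,k] / (a[1]·b[1]) = [-18, 6] / 1 = [-18, 6].
Expanding [1, -1] ⊗ [1, 0] ⊗ [-18, 6] reproduces all 8 entries of T, so T = [1, -1] ⊗ [1, 0] ⊗ [-18, 6] and rank(T) ≤ 1.
These bounds meet, so rank(T) = 1.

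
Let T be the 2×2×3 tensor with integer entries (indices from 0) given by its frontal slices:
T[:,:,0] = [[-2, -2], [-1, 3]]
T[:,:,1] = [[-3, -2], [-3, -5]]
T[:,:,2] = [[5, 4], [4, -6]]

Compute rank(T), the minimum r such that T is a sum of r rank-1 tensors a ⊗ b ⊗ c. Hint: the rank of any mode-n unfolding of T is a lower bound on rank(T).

3

Lower bound: the mode-3 unfolding of T (rows indexed by k, columns by (i,j) = (0,0), (0,1), (1,0), (1,1)) is [[-2, -2, -1, 3], [-3, -2, -3, -5], [5, 4, 4, -6]].
There the 3×3 minor on rows k ∈ {0, 1, 2}, columns (i,j) ∈ {(0,0), (0,1), (1,1)} is det [[-2, -2, 3], [-3, -2, -5], [5, 4, -6]] = 16 ≠ 0, so this unfolding has rank ≥ 3; CP rank is at least every unfolding rank, so rank(T) ≥ 3. (Unfolding ranks only ever bound the CP rank from below — rank(T) can be strictly larger than all of them — so the matching upper bound has to come from an explicit 3-term decomposition.)
Upper bound: T is a sum of 3 rank-1 terms, T = [0, 1] ⊗ [0, 1] ⊗ [4, -4, -8] + [1, 2] ⊗ [1, 0] ⊗ [0, -1, 1] + [2, 1] ⊗ [1, 1] ⊗ [-1, -1, 2] (written with every a and b primitive with positive leading entry and the scale carried by c; CP decompositions are not unique, and this one is verified by expanding entrywise), so rank(T) ≤ 3.
These bounds meet, so rank(T) = 3.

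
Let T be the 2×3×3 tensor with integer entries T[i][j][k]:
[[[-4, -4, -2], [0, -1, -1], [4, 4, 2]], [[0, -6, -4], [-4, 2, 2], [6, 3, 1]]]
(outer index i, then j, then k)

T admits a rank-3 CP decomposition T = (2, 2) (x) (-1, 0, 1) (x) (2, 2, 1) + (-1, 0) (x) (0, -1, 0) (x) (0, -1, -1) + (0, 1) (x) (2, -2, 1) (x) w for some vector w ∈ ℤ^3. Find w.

w = (2, -1, -1)

Subtract the known terms from T to get the rank-1 residual R = (0, 1) (x) (2, -2, 1) (x) w, so R[i,j,k] = a[i]·b[j]·w[k]. Pick indices with nonzero a[1]·b[0] = (1)·(2) = 2. Only the fibre through (1,0,·) is needed: R[1,0,:] = T[1,0,:] − Σₗ aₗ[1]bₗ[0]cₗ = [0, -6, -4] − (2)·(-1)·(2, 2, 1) − (0)·(0)·(0, -1, -1) = [4, -2, -2]. Then w[k] = R[1,0,k] / 2 for each k, giving w = [4, -2, -2] / 2 = (2, -1, -1).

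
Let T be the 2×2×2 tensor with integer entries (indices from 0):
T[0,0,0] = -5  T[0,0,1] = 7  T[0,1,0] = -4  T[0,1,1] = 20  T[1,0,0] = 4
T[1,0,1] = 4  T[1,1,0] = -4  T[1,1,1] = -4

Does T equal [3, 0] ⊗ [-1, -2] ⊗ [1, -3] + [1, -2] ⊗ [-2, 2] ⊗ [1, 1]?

Reconstruct entrywise from the claimed factors. For example, T[1,0,0] = 4 and Σₗ aₗ[1]bₗ[0]cₗ[0] = (0)·(-1)·(1) + (-2)·(-2)·(1) = 4; checking all 8 entries, every one matches. The claim holds.

Yes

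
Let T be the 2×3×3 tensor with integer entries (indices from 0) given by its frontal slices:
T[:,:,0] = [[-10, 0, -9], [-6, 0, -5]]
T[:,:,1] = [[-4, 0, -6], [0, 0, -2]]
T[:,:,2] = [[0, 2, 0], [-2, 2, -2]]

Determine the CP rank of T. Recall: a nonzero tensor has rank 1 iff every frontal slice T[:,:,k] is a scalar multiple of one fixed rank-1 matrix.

Lower bound: in the mode-2 unfolding of T (rows indexed by j, columns by (i,k)) the 3×3 minor on rows j ∈ {0, 1, 2}, columns (i,k) ∈ {(0,0), (0,1), (0,2)} is det [[-10, -4, 0], [0, 0, 2], [-9, -6, 0]] = -48 ≠ 0, so that unfolding has rank ≥ 3 and hence rank(T) ≥ 3 (CP rank is at least every unfolding rank, though it can be larger).
Upper bound: T is a sum of 3 rank-1 terms, T = [1, 1] ⊗ [0, 1, -1] ⊗ [0, 0, 2] + [1, 1] ⊗ [2, 0, 1] ⊗ [-1, 2, -2] + [2, 1] ⊗ [1, 0, 1] ⊗ [-4, -4, 2] (written with every a and b primitive with positive leading entry and the scale carried by c; CP decompositions are not unique, and this one is verified by expanding entrywise), so rank(T) ≤ 3.
These bounds meet, so rank(T) = 3.

3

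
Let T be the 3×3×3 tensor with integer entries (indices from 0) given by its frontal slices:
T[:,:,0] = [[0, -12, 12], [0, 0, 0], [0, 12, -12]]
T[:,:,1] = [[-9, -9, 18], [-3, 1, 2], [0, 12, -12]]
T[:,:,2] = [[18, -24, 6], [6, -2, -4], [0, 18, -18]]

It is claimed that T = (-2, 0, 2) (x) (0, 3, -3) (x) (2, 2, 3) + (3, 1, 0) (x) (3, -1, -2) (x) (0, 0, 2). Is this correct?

Reconstruct entry (0,0,1) from the claimed factors: Σₗ aₗ[0]bₗ[0]cₗ[1] = (-2)·(0)·(2) + (3)·(3)·(0) = 0, but T[0,0,1] = -9. The claim is false.

No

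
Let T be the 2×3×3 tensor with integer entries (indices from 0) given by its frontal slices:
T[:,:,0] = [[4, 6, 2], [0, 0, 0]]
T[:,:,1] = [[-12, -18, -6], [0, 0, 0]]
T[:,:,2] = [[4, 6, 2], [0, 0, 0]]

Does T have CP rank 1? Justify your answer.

If T = a ⊗ b ⊗ c then every fibre of T is a multiple of the corresponding factor, so read the factors off the fibres through the nonzero entry T[0,0,0] = 4.
The mode-1 fibre T[:,0,0] = [4, 0] gives a = [1, 0] (primitive direction); the mode-2 fibre T[0,:,0] = [4, 6, 2] gives b = [2, 3, 1]; then c[k] = T[0,0,k] / (a[0]·b[0]) = [4, -12, 4] / 2 = [2, -6, 2].
Expanding [1, 0] ⊗ [2, 3, 1] ⊗ [2, -6, 2] reproduces all 18 entries of T, so T = [1, 0] ⊗ [2, 3, 1] ⊗ [2, -6, 2] and rank(T) ≤ 1.
Equivalently every frontal slice T[:,:,k] is c[k] times the rank-1 matrix [1, 0] ⊗ [2, 3, 1]. So T has rank 1 (it is nonzero).

Yes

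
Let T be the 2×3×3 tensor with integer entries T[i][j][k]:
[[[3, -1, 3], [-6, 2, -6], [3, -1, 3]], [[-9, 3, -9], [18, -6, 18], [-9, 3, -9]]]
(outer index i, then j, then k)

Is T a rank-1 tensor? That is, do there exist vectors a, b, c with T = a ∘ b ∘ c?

Yes

If T = a ∘ b ∘ c then every fibre of T is a multiple of the corresponding factor, so read the factors off the fibres through the nonzero entry T[0,0,0] = 3.
The mode-1 fibre T[:,0,0] = [3, -9] gives a = [1, -3] (primitive direction); the mode-2 fibre T[0,:,0] = [3, -6, 3] gives b = [1, -2, 1]; then c[k] = T[0,0,k] / (a[0]·b[0]) = [3, -1, 3] / 1 = [3, -1, 3].
Expanding [1, -3] ∘ [1, -2, 1] ∘ [3, -1, 3] reproduces all 18 entries of T, so T = [1, -3] ∘ [1, -2, 1] ∘ [3, -1, 3] and rank(T) ≤ 1.
Equivalently every frontal slice T[:,:,k] is c[k] times the rank-1 matrix [1, -3] ∘ [1, -2, 1]. So T has rank 1 (it is nonzero).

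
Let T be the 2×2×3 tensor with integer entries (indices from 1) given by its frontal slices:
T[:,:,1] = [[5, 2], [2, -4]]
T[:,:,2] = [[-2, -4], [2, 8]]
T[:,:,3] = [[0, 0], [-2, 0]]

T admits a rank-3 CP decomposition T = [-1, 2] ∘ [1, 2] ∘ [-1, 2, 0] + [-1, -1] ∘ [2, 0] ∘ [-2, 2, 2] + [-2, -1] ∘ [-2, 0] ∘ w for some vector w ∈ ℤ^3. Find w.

Subtract the known terms from T to get the rank-1 residual R = [-2, -1] ∘ [-2, 0] ∘ w, so R[i,j,k] = a[i]·b[j]·w[k]. Pick indices with nonzero a[1]·b[1] = (-2)·(-2) = 4. Only the fibre through (1,1,·) is needed: R[1,1,:] = T[1,1,:] − Σₗ aₗ[1]bₗ[1]cₗ = [5, -2, 0] − (-1)·(1)·[-1, 2, 0] − (-1)·(2)·[-2, 2, 2] = [0, 4, 4]. Then w[k] = R[1,1,k] / 4 for each k, giving w = [0, 4, 4] / 4 = [0, 1, 1].

w = [0, 1, 1]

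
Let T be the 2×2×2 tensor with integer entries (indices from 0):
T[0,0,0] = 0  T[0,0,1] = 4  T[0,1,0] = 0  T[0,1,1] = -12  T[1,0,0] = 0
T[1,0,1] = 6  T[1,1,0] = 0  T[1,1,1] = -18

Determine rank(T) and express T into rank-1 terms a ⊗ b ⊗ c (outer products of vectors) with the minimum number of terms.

rank(T) = 1

Lower bound: T ≠ 0 (e.g. T[0,0,1] = 4), so rank(T) ≥ 1.
Upper bound: the mode-1 fibre T[:,0,1] = [4, 6] gives a = (2, 3) (primitive direction); the mode-2 fibre T[0,:,1] = [4, -12] gives b = (1, -3); then c[k] = T[0,0,k] / (a[0]·b[0]) = [0, 4] / 2 = (0, 2).
Expanding (2, 3) ⊗ (1, -3) ⊗ (0, 2) reproduces all 8 entries of T, so T = (2, 3) ⊗ (1, -3) ⊗ (0, 2) and rank(T) ≤ 1.
These bounds meet, so rank(T) = 1.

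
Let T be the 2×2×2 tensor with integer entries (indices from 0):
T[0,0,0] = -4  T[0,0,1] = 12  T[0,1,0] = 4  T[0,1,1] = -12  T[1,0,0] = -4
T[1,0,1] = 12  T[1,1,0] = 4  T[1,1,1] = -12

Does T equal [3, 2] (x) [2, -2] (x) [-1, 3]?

Reconstruct entry (0,0,0) from the claimed factors: Σₗ aₗ[0]bₗ[0]cₗ[0] = (3)·(2)·(-1) = -6, but T[0,0,0] = -4. The claim is false.

No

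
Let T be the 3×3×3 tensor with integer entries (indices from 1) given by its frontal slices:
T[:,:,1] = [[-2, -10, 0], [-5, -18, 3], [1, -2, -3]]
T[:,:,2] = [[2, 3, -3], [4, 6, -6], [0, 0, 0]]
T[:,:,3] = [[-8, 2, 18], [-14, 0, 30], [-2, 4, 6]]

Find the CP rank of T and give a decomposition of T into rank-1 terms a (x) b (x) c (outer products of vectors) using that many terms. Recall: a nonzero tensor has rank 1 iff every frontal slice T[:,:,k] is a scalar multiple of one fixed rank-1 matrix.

Lower bound: in the mode-1 unfolding of T (rows indexed by i, columns by (j,k)) the 2×2 minor on rows i ∈ {1, 2}, columns (j,k) ∈ {(1,1), (1,2)} is det [[-2, 2], [-5, 4]] = 2 ≠ 0, so that unfolding has rank ≥ 2 and hence rank(T) ≥ 2 (CP rank is at least every unfolding rank, though it can be larger).
Upper bound: with S_k = T[:,:,k], the two rank-1 terms a₁b₁ᵀ, a₂b₂ᵀ are the rank-1 members of the pencil x·S₁ + y·S₂.
The 2×2 minor of x·S₁ + y·S₂ on rows {1,2}, columns {1,2} is −14·x² + 7·xy = (-7)·(2·x − y)(x), vanishing at (x:y) = (1:2) and (0:1).
M₁ = S₁ + 2·S₂ = [[2, -4, -6], [3, -6, -9], [1, -2, -3]] = [2, 3, 1][1, -2, -3]ᵀ and M₂ = S₂ = [[2, 3, -3], [4, 6, -6], [0, 0, 0]] = [1, 2, 0][2, 3, -3]ᵀ, so take a₁ = [2, 3, 1], b₁ = [1, -2, -3], a₂ = [1, 2, 0], b₂ = [2, 3, -3].
Each slice is an integer combination of E₁ = a₁b₁ᵀ and E₂ = a₂b₂ᵀ: S₁ = E₁ − 2·E₂, S₂ = E₂, S₃ = −2·E₁ − 2·E₂; reading off coefficients, c₁ = [1, 0, -2] and c₂ = [-2, 1, -2].
Hence T = [2, 3, 1] (x) [1, -2, -3] (x) [1, 0, -2] + [1, 2, 0] (x) [2, 3, -3] (x) [-2, 1, -2], so rank(T) ≤ 2.
These bounds meet, so rank(T) = 2.

rank(T) = 2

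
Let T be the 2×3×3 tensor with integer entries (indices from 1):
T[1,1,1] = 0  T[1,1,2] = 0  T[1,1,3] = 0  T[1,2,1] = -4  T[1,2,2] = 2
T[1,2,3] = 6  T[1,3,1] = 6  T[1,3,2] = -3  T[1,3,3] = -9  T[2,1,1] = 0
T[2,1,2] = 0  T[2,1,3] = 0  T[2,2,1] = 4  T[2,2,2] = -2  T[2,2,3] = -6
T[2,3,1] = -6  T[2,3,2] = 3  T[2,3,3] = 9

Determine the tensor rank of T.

1

Lower bound: T ≠ 0 (e.g. T[1,2,1] = -4), so rank(T) ≥ 1.
Upper bound: if T = a ∘ b ∘ c then every fibre of T is a multiple of the corresponding factor, so read the factors off the fibres through the nonzero entry T[1,2,1] = -4.
The mode-1 fibre T[:,2,1] = [-4, 4] gives a = [1, -1] (primitive direction); the mode-2 fibre T[1,:,1] = [0, -4, 6] gives b = [0, 2, -3]; then c[k] = T[1,2,k] / (a[1]·b[2]) = [-4, 2, 6] / 2 = [-2, 1, 3].
Expanding [1, -1] ∘ [0, 2, -3] ∘ [-2, 1, 3] reproduces all 18 entries of T, so T = [1, -1] ∘ [0, 2, -3] ∘ [-2, 1, 3] and rank(T) ≤ 1.
These bounds meet, so rank(T) = 1.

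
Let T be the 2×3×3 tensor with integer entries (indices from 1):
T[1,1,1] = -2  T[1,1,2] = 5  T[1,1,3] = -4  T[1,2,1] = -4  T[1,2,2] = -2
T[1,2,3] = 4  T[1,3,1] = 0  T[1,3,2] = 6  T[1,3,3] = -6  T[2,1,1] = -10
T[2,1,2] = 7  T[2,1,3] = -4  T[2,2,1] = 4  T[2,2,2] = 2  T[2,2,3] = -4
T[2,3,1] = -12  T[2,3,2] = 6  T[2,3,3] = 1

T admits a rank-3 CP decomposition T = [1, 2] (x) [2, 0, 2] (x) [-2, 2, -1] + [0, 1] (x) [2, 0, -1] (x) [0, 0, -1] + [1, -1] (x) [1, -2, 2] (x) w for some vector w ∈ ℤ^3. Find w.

w = [2, 1, -2]

Subtract the known terms from T to get the rank-1 residual R = [1, -1] (x) [1, -2, 2] (x) w, so R[i,j,k] = a[i]·b[j]·w[k]. Pick indices with nonzero a[1]·b[1] = (1)·(1) = 1. Only the fibre through (1,1,·) is needed: R[1,1,:] = T[1,1,:] − Σₗ aₗ[1]bₗ[1]cₗ = [-2, 5, -4] − (1)·(2)·[-2, 2, -1] − (0)·(2)·[0, 0, -1] = [2, 1, -2]. Then w[k] = R[1,1,k] / 1 for each k, giving w = [2, 1, -2] / 1 = [2, 1, -2].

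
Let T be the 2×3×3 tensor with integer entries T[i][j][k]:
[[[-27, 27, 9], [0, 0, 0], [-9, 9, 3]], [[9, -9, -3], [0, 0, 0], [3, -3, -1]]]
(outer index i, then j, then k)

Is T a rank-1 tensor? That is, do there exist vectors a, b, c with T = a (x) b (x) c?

If T = a (x) b (x) c then every fibre of T is a multiple of the corresponding factor, so read the factors off the fibres through the nonzero entry T[0,0,0] = -27.
The mode-1 fibre T[:,0,0] = [-27, 9] gives a = [3, -1] (primitive direction); the mode-2 fibre T[0,:,0] = [-27, 0, -9] gives b = [3, 0, 1]; then c[k] = T[0,0,k] / (a[0]·b[0]) = [-27, 27, 9] / 9 = [-3, 3, 1].
Expanding [3, -1] (x) [3, 0, 1] (x) [-3, 3, 1] reproduces all 18 entries of T, so T = [3, -1] (x) [3, 0, 1] (x) [-3, 3, 1] and rank(T) ≤ 1.
Equivalently every frontal slice T[:,:,k] is c[k] times the rank-1 matrix [3, -1] (x) [3, 0, 1]. So T has rank 1 (it is nonzero).

Yes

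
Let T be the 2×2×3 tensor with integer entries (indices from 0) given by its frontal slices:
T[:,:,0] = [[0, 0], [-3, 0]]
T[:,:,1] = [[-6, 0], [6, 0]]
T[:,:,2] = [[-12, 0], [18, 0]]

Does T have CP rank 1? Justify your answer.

The mode-3 unfolding of T (rows indexed by k, columns by (i,j) = (0,0), (0,1), (1,0), (1,1)) is [[0, 0, -3, 0], [-6, 0, 6, 0], [-12, 0, 18, 0]].
There the 2×2 minor on rows k ∈ {0, 1}, columns (i,j) ∈ {(0,0), (1,0)} is det [[0, -3], [-6, 6]] = -18 ≠ 0, so this unfolding has rank ≥ 2; CP rank is at least every unfolding rank, so rank(T) ≥ 2.
In particular rank(T) ≥ 2 > 1, so T is not rank-1.

No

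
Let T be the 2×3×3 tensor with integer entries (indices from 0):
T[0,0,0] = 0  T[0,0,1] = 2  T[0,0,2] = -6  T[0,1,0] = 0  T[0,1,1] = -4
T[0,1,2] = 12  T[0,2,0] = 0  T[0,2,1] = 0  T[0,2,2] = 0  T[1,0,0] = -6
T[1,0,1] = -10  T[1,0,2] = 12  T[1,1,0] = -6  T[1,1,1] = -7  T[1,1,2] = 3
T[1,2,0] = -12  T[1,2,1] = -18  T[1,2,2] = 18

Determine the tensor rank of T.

2

Lower bound: the mode-1 unfolding of T (rows indexed by i, columns by (j,k) = (0,0), (0,1), (0,2), (1,0), (1,1), (1,2), (2,0), (2,1), (2,2)) is [[0, 2, -6, 0, -4, 12, 0, 0, 0], [-6, -10, 12, -6, -7, 3, -12, -18, 18]].
There the 2×2 minor on rows i ∈ {0, 1}, columns (j,k) ∈ {(0,0), (0,1)} is det [[0, 2], [-6, -10]] = 12 ≠ 0, so this unfolding has rank ≥ 2; CP rank is at least every unfolding rank, so rank(T) ≥ 2. (Unfolding ranks only ever bound the CP rank from below — rank(T) can be strictly larger than all of them — so the matching upper bound has to come from an explicit 2-term decomposition.)
Upper bound — finding two terms. Write S_k = T[:,:,k] for the frontal slices: S₀ = [[0, 0, 0], [-6, -6, -12]], S₁ = [[2, -4, 0], [-10, -7, -18]], S₂ = [[-6, 12, 0], [12, 3, 18]].
If T = a₁ ⊗ b₁ ⊗ c₁ + a₂ ⊗ b₂ ⊗ c₂ then each S_k = c₁[k]·a₁b₁ᵀ + c₂[k]·a₂b₂ᵀ. S₀ and S₁ are linearly independent, so a₁b₁ᵀ and a₂b₂ᵀ must span the same plane of matrices: they are the rank-1 matrices of the form x·S₀ + y·S₁.
The 2×2 minor of x·S₀ + y·S₁ on rows {0,1}, columns {0,1} is −36·xy − 54·y² = (-18)·(2·x + 3·y)(y), vanishing at (x:y) = (3:-2) and (1:0).
M₁ = 3·S₀ − 2·S₁ = [[-4, 8, 0], [2, -4, 0]] = (-2)·(2, -1)(1, -2, 0)ᵀ and M₂ = S₀ = [[0, 0, 0], [-6, -6, -12]] = (-6)·(0, 1)(1, 1, 2)ᵀ, so take a₁ = (2, -1), b₁ = (1, -2, 0), a₂ = (0, 1), b₂ = (1, 1, 2).
Each slice is an integer combination of E₁ = a₁b₁ᵀ and E₂ = a₂b₂ᵀ: S₀ = −6·E₂, S₁ = E₁ − 9·E₂, S₂ = −3·E₁ + 9·E₂; reading off coefficients, c₁ = (0, 1, -3) and c₂ = (-6, -9, 9).
Hence T = (2, -1) ⊗ (1, -2, 0) ⊗ (0, 1, -3) + (0, 1) ⊗ (1, 1, 2) ⊗ (-6, -9, 9), so rank(T) ≤ 2.
These bounds meet, so rank(T) = 2.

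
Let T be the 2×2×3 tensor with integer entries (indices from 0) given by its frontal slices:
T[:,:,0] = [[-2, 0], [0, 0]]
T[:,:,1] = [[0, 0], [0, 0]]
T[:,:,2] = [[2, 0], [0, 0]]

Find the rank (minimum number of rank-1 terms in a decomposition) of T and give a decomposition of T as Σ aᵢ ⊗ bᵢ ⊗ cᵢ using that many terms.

Lower bound: T ≠ 0 (e.g. T[0,0,0] = -2), so rank(T) ≥ 1.
Upper bound: if T = a ⊗ b ⊗ c then every fibre of T is a multiple of the corresponding factor, so read the factors off the fibres through the nonzero entry T[0,0,0] = -2.
The mode-1 fibre T[:,0,0] = [-2, 0] gives a = [1, 0] (primitive direction); the mode-2 fibre T[0,:,0] = [-2, 0] gives b = [1, 0]; then c[k] = T[0,0,k] / (a[0]·b[0]) = [-2, 0, 2] / 1 = [-2, 0, 2].
Expanding [1, 0] ⊗ [1, 0] ⊗ [-2, 0, 2] reproduces all 12 entries of T, so T = [1, 0] ⊗ [1, 0] ⊗ [-2, 0, 2] and rank(T) ≤ 1.
These bounds meet, so rank(T) = 1.

rank(T) = 1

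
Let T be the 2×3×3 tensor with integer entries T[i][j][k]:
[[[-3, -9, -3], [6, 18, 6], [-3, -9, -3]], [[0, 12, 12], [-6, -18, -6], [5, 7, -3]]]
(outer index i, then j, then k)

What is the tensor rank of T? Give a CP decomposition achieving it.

rank(T) = 2

Lower bound: in the mode-1 unfolding of T (rows indexed by i, columns by (j,k)) the 2×2 minor on rows i ∈ {0, 1}, columns (j,k) ∈ {(0,0), (0,1)} is det [[-3, -9], [0, 12]] = -36 ≠ 0, so that unfolding has rank ≥ 2 and hence rank(T) ≥ 2 (CP rank is at least every unfolding rank, though it can be larger).
Upper bound: with S_k = T[:,:,k], the two rank-1 terms a₁b₁ᵀ, a₂b₂ᵀ are the rank-1 members of the pencil x·S₀ + y·S₁.
The 2×2 minor of x·S₀ + y·S₁ on rows {0,1}, columns {0,1} is 18·x² + 36·xy − 54·y² = 18·(x + 3·y)(x − y), vanishing at (x:y) = (3:-1) and (1:1).
M₁ = 3·S₀ − S₁ = [[0, 0, 0], [-12, 0, 8]] = (-4)·[0, 1][3, 0, -2]ᵀ and M₂ = S₀ + S₁ = [[-12, 24, -12], [12, -24, 12]] = (-12)·[1, -1][1, -2, 1]ᵀ, so take a₁ = [0, 1], b₁ = [3, 0, -2], a₂ = [1, -1], b₂ = [1, -2, 1].
Each slice is an integer combination of E₁ = a₁b₁ᵀ and E₂ = a₂b₂ᵀ: S₀ = −E₁ − 3·E₂, S₁ = E₁ − 9·E₂, S₂ = 3·E₁ − 3·E₂; reading off coefficients, c₁ = [-1, 1, 3] and c₂ = [-3, -9, -3].
Hence T = [0, 1] (x) [3, 0, -2] (x) [-1, 1, 3] + [1, -1] (x) [1, -2, 1] (x) [-3, -9, -3], so rank(T) ≤ 2.
These bounds meet, so rank(T) = 2.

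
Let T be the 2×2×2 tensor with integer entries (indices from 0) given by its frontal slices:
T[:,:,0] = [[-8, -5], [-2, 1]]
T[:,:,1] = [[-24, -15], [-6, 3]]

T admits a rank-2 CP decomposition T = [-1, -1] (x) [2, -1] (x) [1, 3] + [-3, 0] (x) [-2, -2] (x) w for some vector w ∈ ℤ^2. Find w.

w = [-1, -3]

Subtract the known terms from T to get the rank-1 residual R = [-3, 0] (x) [-2, -2] (x) w, so R[i,j,k] = a[i]·b[j]·w[k]. Pick indices with nonzero a[0]·b[0] = (-3)·(-2) = 6. Only the fibre through (0,0,·) is needed: R[0,0,:] = T[0,0,:] − Σₗ aₗ[0]bₗ[0]cₗ = [-8, -24] − (-1)·(2)·[1, 3] = [-6, -18]. Then w[k] = R[0,0,k] / 6 for each k, giving w = [-6, -18] / 6 = [-1, -3].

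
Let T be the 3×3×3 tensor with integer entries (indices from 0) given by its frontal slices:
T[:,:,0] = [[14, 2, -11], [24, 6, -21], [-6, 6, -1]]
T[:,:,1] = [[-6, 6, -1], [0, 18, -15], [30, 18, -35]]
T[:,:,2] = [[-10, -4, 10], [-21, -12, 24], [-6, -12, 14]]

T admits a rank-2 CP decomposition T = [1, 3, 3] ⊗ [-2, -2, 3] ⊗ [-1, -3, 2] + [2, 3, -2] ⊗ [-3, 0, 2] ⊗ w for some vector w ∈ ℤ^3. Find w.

w = [-2, 2, 1]

Subtract the known terms from T to get the rank-1 residual R = [2, 3, -2] ⊗ [-3, 0, 2] ⊗ w, so R[i,j,k] = a[i]·b[j]·w[k]. Pick indices with nonzero a[0]·b[0] = (2)·(-3) = -6. Only the fibre through (0,0,·) is needed: R[0,0,:] = T[0,0,:] − Σₗ aₗ[0]bₗ[0]cₗ = [14, -6, -10] − (1)·(-2)·[-1, -3, 2] = [12, -12, -6]. Then w[k] = R[0,0,k] / -6 for each k, giving w = [12, -12, -6] / -6 = [-2, 2, 1].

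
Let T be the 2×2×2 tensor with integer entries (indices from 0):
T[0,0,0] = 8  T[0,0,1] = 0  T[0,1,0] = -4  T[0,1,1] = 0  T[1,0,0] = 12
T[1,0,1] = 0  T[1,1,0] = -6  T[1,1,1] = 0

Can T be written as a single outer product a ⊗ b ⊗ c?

If T = a ⊗ b ⊗ c then every fibre of T is a multiple of the corresponding factor, so read the factors off the fibres through the nonzero entry T[0,0,0] = 8.
The mode-1 fibre T[:,0,0] = [8, 12] gives a = (2, 3) (primitive direction); the mode-2 fibre T[0,:,0] = [8, -4] gives b = (2, -1); then c[k] = T[0,0,k] / (a[0]·b[0]) = [8, 0] / 4 = (2, 0).
Expanding (2, 3) ⊗ (2, -1) ⊗ (2, 0) reproduces all 8 entries of T, so T = (2, 3) ⊗ (2, -1) ⊗ (2, 0) and rank(T) ≤ 1.
Equivalently every frontal slice T[:,:,k] is c[k] times the rank-1 matrix (2, 3) ⊗ (2, -1). So T has rank 1 (it is nonzero).

Yes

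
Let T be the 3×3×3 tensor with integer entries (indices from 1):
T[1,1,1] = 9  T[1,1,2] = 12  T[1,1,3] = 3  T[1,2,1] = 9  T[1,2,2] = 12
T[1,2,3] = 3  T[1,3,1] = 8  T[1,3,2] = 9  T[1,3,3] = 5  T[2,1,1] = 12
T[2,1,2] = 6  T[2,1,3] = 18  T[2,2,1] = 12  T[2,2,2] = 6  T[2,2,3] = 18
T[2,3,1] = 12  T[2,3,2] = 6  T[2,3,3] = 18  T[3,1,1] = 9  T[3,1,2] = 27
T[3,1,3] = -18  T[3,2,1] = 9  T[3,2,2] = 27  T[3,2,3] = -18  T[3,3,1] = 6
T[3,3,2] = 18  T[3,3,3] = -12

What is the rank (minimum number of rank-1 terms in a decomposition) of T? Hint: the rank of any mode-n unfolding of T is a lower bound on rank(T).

2

Lower bound: in the mode-1 unfolding of T (rows indexed by i, columns by (j,k)) the 2×2 minor on rows i ∈ {1, 2}, columns (j,k) ∈ {(1,1), (1,2)} is det [[9, 12], [12, 6]] = -90 ≠ 0, so that unfolding has rank ≥ 2 and hence rank(T) ≥ 2 (CP rank is at least every unfolding rank, though it can be larger).
Upper bound: with S_k = T[:,:,k], the two rank-1 terms a₁b₁ᵀ, a₂b₂ᵀ are the rank-1 members of the pencil x·S₁ + y·S₂.
The 2×2 minor of x·S₁ + y·S₂ on rows {1,2}, columns {1,3} is 12·x² + 42·xy + 18·y² = 6·(x + 3·y)(2·x + y), vanishing at (x:y) = (3:-1) and (1:-2).
M₁ = 3·S₁ − S₂ = [[15, 15, 15], [30, 30, 30], [0, 0, 0]] = 15·[1, 2, 0][1, 1, 1]ᵀ and M₂ = S₁ − 2·S₂ = [[-15, -15, -10], [0, 0, 0], [-45, -45, -30]] = (-5)·[1, 0, 3][3, 3, 2]ᵀ, so take a₁ = [1, 2, 0], b₁ = [1, 1, 1], a₂ = [1, 0, 3], b₂ = [3, 3, 2].
Each slice is an integer combination of E₁ = a₁b₁ᵀ and E₂ = a₂b₂ᵀ: S₁ = 6·E₁ + E₂, S₂ = 3·E₁ + 3·E₂, S₃ = 9·E₁ − 2·E₂; reading off coefficients, c₁ = [6, 3, 9] and c₂ = [1, 3, -2].
Hence T = [1, 2, 0] ⊗ [1, 1, 1] ⊗ [6, 3, 9] + [1, 0, 3] ⊗ [3, 3, 2] ⊗ [1, 3, -2], so rank(T) ≤ 2.
These bounds meet, so rank(T) = 2.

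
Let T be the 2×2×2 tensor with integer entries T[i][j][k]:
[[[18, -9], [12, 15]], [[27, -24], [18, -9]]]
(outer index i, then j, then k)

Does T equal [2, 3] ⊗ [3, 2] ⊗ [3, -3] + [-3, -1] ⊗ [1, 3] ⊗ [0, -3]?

Reconstruct entrywise from the claimed factors. For example, T[1,0,0] = 27 and Σₗ aₗ[1]bₗ[0]cₗ[0] = (3)·(3)·(3) + (-1)·(1)·(0) = 27; checking all 8 entries, every one matches. The claim holds.

Yes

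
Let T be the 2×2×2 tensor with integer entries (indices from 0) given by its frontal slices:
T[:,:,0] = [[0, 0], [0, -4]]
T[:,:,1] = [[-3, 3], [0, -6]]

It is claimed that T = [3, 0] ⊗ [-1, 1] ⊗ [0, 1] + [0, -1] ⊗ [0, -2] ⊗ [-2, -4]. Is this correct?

Reconstruct entry (1,1,1) from the claimed factors: Σₗ aₗ[1]bₗ[1]cₗ[1] = (0)·(1)·(1) + (-1)·(-2)·(-4) = -8, but T[1,1,1] = -6. The claim is false.

No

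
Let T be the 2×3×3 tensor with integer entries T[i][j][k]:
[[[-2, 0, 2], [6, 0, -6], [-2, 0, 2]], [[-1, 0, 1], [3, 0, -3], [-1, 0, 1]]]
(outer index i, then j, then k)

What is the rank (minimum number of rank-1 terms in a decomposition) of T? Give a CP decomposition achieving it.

rank(T) = 1

Lower bound: T ≠ 0 (e.g. T[0,0,0] = -2), so rank(T) ≥ 1.
Upper bound: the mode-1 fibre T[:,0,0] = [-2, -1] gives a = [2, 1] (primitive direction); the mode-2 fibre T[0,:,0] = [-2, 6, -2] gives b = [1, -3, 1]; then c[k] = T[0,0,k] / (a[0]·b[0]) = [-2, 0, 2] / 2 = [-1, 0, 1].
Expanding [2, 1] (x) [1, -3, 1] (x) [-1, 0, 1] reproduces all 18 entries of T, so T = [2, 1] (x) [1, -3, 1] (x) [-1, 0, 1] and rank(T) ≤ 1.
These bounds meet, so rank(T) = 1.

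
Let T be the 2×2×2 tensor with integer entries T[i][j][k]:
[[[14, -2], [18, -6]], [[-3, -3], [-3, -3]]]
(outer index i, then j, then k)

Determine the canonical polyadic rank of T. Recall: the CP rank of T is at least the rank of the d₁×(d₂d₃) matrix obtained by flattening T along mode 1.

2

Lower bound: in the mode-3 unfolding of T (rows indexed by k, columns by (i,j)) the 2×2 minor on rows k ∈ {0, 1}, columns (i,j) ∈ {(0,0), (0,1)} is det [[14, 18], [-2, -6]] = -48 ≠ 0, so that unfolding has rank ≥ 2 and hence rank(T) ≥ 2 (CP rank is at least every unfolding rank, though it can be larger).
Upper bound: with S_k = T[:,:,k], the two rank-1 terms a₁b₁ᵀ, a₂b₂ᵀ are the rank-1 members of the pencil x·S₀ + y·S₁.
det(x·S₀ + y·S₁) is 12·x² − 12·y² = 12·(x − y)(x + y), vanishing at (x:y) = (1:1) and (1:-1).
M₁ = S₀ + S₁ = [[12, 12], [-6, -6]] = 6·[2, -1][1, 1]ᵀ and M₂ = S₀ − S₁ = [[16, 24], [0, 0]] = 8·[1, 0][2, 3]ᵀ, so take a₁ = [2, -1], b₁ = [1, 1], a₂ = [1, 0], b₂ = [2, 3].
Each slice is an integer combination of E₁ = a₁b₁ᵀ and E₂ = a₂b₂ᵀ: S₀ = 3·E₁ + 4·E₂, S₁ = 3·E₁ − 4·E₂; reading off coefficients, c₁ = [3, 3] and c₂ = [4, -4].
Hence T = [2, -1] ⊗ [1, 1] ⊗ [3, 3] + [1, 0] ⊗ [2, 3] ⊗ [4, -4], so rank(T) ≤ 2.
These bounds meet, so rank(T) = 2.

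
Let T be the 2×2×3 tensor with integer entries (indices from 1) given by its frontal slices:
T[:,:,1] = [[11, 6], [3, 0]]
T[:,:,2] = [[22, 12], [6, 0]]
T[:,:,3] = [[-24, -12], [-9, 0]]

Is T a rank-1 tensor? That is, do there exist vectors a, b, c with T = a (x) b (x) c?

No

The mode-2 unfolding of T (rows indexed by j, columns by (i,k) = (1,1), (1,2), (1,3), (2,1), (2,2), (2,3)) is [[11, 22, -24, 3, 6, -9], [6, 12, -12, 0, 0, 0]].
There the 2×2 minor on rows j ∈ {1, 2}, columns (i,k) ∈ {(1,1), (1,3)} is det [[11, -24], [6, -12]] = 12 ≠ 0, so this unfolding has rank ≥ 2; CP rank is at least every unfolding rank, so rank(T) ≥ 2.
In particular rank(T) ≥ 2 > 1, so T is not rank-1.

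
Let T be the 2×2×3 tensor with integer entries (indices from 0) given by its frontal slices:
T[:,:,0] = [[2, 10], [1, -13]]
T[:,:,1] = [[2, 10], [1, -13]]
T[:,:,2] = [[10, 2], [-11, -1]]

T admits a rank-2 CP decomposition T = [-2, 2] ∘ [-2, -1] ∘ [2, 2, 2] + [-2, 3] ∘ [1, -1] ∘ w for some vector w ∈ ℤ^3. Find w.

w = [3, 3, -1]

Subtract the known terms from T to get the rank-1 residual R = [-2, 3] ∘ [1, -1] ∘ w, so R[i,j,k] = a[i]·b[j]·w[k]. Pick indices with nonzero a[0]·b[0] = (-2)·(1) = -2. Only the fibre through (0,0,·) is needed: R[0,0,:] = T[0,0,:] − Σₗ aₗ[0]bₗ[0]cₗ = [2, 2, 10] − (-2)·(-2)·[2, 2, 2] = [-6, -6, 2]. Then w[k] = R[0,0,k] / -2 for each k, giving w = [-6, -6, 2] / -2 = [3, 3, -1].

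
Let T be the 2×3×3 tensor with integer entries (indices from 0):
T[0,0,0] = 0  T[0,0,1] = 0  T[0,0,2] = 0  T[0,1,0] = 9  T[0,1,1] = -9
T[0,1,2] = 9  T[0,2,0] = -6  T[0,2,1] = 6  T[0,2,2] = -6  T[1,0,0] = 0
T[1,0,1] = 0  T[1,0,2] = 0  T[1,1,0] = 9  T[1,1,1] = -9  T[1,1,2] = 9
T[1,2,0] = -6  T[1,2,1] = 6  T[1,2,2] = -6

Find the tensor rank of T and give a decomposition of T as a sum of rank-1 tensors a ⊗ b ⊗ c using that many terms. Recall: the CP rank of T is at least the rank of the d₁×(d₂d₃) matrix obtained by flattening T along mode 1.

rank(T) = 1

Lower bound: T ≠ 0 (e.g. T[0,1,0] = 9), so rank(T) ≥ 1.
Upper bound: the mode-1 fibre T[:,1,0] = [9, 9] gives a = [1, 1] (primitive direction); the mode-2 fibre T[0,:,0] = [0, 9, -6] gives b = [0, 3, -2]; then c[k] = T[0,1,k] / (a[0]·b[1]) = [9, -9, 9] / 3 = [3, -3, 3].
Expanding [1, 1] ⊗ [0, 3, -2] ⊗ [3, -3, 3] reproduces all 18 entries of T, so T = [1, 1] ⊗ [0, 3, -2] ⊗ [3, -3, 3] and rank(T) ≤ 1.
These bounds meet, so rank(T) = 1.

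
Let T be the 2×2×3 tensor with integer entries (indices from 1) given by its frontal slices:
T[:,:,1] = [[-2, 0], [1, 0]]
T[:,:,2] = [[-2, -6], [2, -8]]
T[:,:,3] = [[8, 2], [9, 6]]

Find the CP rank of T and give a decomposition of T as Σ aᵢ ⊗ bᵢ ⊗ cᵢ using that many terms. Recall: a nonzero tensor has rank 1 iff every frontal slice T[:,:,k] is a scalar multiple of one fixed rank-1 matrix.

Lower bound: the mode-3 unfolding of T (rows indexed by k, columns by (i,j) = (1,1), (1,2), (2,1), (2,2)) is [[-2, 0, 1, 0], [-2, -6, 2, -8], [8, 2, 9, 6]].
There the 3×3 minor on rows k ∈ {1, 2, 3}, columns (i,j) ∈ {(1,1), (1,2), (2,1)} is det [[-2, 0, 1], [-2, -6, 2], [8, 2, 9]] = 160 ≠ 0, so this unfolding has rank ≥ 3; CP rank is at least every unfolding rank, so rank(T) ≥ 3. (Flattening ranks never certify an upper bound on CP rank; for that we must actually write T with 3 rank-1 terms.)
Upper bound: T is a sum of 3 rank-1 terms, T = [1, 1] ⊗ [1, -1] ⊗ [0, 4, 2] + [1, 2] ⊗ [1, 1] ⊗ [0, -2, 4] + [2, -1] ⊗ [1, 0] ⊗ [-1, -2, 1] (one valid choice — decompositions are not unique — normalised so each a, b is primitive with positive first nonzero entry; check it by expanding all entries), so rank(T) ≤ 3.
These bounds meet, so rank(T) = 3.

rank(T) = 3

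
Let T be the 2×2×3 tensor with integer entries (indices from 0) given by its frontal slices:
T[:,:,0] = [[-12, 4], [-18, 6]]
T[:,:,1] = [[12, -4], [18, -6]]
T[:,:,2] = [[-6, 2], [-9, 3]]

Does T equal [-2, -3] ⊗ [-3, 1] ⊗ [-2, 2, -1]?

Yes

Reconstruct entrywise from the claimed factors. For example, T[0,0,0] = -12 and Σₗ aₗ[0]bₗ[0]cₗ[0] = (-2)·(-3)·(-2) = -12; checking all 12 entries, every one matches. The claim holds.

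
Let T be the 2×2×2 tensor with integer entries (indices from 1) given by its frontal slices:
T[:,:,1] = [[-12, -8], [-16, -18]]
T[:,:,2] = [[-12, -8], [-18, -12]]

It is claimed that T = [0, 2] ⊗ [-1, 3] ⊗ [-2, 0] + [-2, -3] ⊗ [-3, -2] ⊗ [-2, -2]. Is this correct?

No

Reconstruct entry (2,1,1) from the claimed factors: Σₗ aₗ[2]bₗ[1]cₗ[1] = (2)·(-1)·(-2) + (-3)·(-3)·(-2) = -14, but T[2,1,1] = -16. The claim is false.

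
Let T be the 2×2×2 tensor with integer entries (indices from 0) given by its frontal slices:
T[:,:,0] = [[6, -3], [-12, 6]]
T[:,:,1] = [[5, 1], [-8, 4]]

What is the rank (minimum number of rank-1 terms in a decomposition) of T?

Lower bound: the mode-1 unfolding of T (rows indexed by i, columns by (j,k) = (0,0), (0,1), (1,0), (1,1)) is [[6, 5, -3, 1], [-12, -8, 6, 4]].
There the 2×2 minor on rows i ∈ {0, 1}, columns (j,k) ∈ {(0,0), (0,1)} is det [[6, 5], [-12, -8]] = 12 ≠ 0, so this unfolding has rank ≥ 2; CP rank is at least every unfolding rank, so rank(T) ≥ 2. (This is only a lower bound: in general the CP rank may exceed every unfolding rank, so we still need to exhibit 2 rank-1 terms summing to T.)
Upper bound — finding two terms. Write S_k = T[:,:,k] for the frontal slices: S₀ = [[6, -3], [-12, 6]], S₁ = [[5, 1], [-8, 4]].
If T = a₁ ⊗ b₁ ⊗ c₁ + a₂ ⊗ b₂ ⊗ c₂ then each S_k = c₁[k]·a₁b₁ᵀ + c₂[k]·a₂b₂ᵀ. S₀ and S₁ are linearly independent, so a₁b₁ᵀ and a₂b₂ᵀ must span the same plane of matrices: they are the rank-1 matrices of the form x·S₀ + y·S₁.
det(x·S₀ + y·S₁) is 42·xy + 28·y² = 14·(3·x + 2·y)(y), vanishing at (x:y) = (2:-3) and (1:0).
M₁ = 2·S₀ − 3·S₁ = [[-3, -9], [0, 0]] = (-3)·[1, 0][1, 3]ᵀ and M₂ = S₀ = [[6, -3], [-12, 6]] = 3·[1, -2][2, -1]ᵀ, so take a₁ = [1, 0], b₁ = [1, 3], a₂ = [1, -2], b₂ = [2, -1].
Each slice is an integer combination of E₁ = a₁b₁ᵀ and E₂ = a₂b₂ᵀ: S₀ = 3·E₂, S₁ = E₁ + 2·E₂; reading off coefficients, c₁ = [0, 1] and c₂ = [3, 2].
Hence T = [1, 0] ⊗ [1, 3] ⊗ [0, 1] + [1, -2] ⊗ [2, -1] ⊗ [3, 2], so rank(T) ≤ 2.
These bounds meet, so rank(T) = 2.

2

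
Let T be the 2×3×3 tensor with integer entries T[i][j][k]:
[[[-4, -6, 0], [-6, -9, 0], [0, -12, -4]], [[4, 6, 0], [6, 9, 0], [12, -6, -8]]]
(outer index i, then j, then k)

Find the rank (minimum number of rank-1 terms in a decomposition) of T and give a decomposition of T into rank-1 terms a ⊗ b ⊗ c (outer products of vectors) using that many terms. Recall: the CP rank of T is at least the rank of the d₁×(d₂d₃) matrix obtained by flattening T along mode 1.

rank(T) = 2

Lower bound: the mode-2 unfolding of T (rows indexed by j, columns by (i,k) = (0,0), (0,1), (0,2), (1,0), (1,1), (1,2)) is [[-4, -6, 0, 4, 6, 0], [-6, -9, 0, 6, 9, 0], [0, -12, -4, 12, -6, -8]].
There the 2×2 minor on rows j ∈ {0, 2}, columns (i,k) ∈ {(0,0), (0,1)} is det [[-4, -6], [0, -12]] = 48 ≠ 0, so this unfolding has rank ≥ 2; CP rank is at least every unfolding rank, so rank(T) ≥ 2. (This is only a lower bound: in general the CP rank may exceed every unfolding rank, so we still need to exhibit 2 rank-1 terms summing to T.)
Upper bound — finding two terms. Write S_k = T[:,:,k] for the frontal slices: S₀ = [[-4, -6, 0], [4, 6, 12]], S₁ = [[-6, -9, -12], [6, 9, -6]], S₂ = [[0, 0, -4], [0, 0, -8]].
If T = a₁ ⊗ b₁ ⊗ c₁ + a₂ ⊗ b₂ ⊗ c₂ then each S_k = c₁[k]·a₁b₁ᵀ + c₂[k]·a₂b₂ᵀ. S₀ and S₁ are linearly independent, so a₁b₁ᵀ and a₂b₂ᵀ must span the same plane of matrices: they are the rank-1 matrices of the form x·S₀ + y·S₁.
The 2×2 minor of x·S₀ + y·S₁ on rows {0,1}, columns {0,2} is −48·x² + 108·y² = (-12)·(2·x − 3·y)(2·x + 3·y), vanishing at (x:y) = (3:2) and (3:-2).
M₁ = 3·S₀ + 2·S₁ = [[-24, -36, -24], [24, 36, 24]] = (-12)·[1, -1][2, 3, 2]ᵀ and M₂ = 3·S₀ − 2·S₁ = [[0, 0, 24], [0, 0, 48]] = 24·[1, 2][0, 0, 1]ᵀ, so take a₁ = [1, -1], b₁ = [2, 3, 2], a₂ = [1, 2], b₂ = [0, 0, 1].
Each slice is an integer combination of E₁ = a₁b₁ᵀ and E₂ = a₂b₂ᵀ: S₀ = −2·E₁ + 4·E₂, S₁ = −3·E₁ − 6·E₂, S₂ = −4·E₂; reading off coefficients, c₁ = [-2, -3, 0] and c₂ = [4, -6, -4].
Hence T = [1, -1] ⊗ [2, 3, 2] ⊗ [-2, -3, 0] + [1, 2] ⊗ [0, 0, 1] ⊗ [4, -6, -4], so rank(T) ≤ 2.
These bounds meet, so rank(T) = 2.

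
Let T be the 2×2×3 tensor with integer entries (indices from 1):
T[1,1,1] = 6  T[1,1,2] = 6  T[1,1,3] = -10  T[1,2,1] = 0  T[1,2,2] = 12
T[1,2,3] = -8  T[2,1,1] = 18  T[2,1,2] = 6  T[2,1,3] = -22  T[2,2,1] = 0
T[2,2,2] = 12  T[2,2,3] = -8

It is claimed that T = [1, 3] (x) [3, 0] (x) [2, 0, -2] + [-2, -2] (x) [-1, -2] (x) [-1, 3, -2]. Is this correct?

No

Reconstruct entry (1,1,1) from the claimed factors: Σₗ aₗ[1]bₗ[1]cₗ[1] = (1)·(3)·(2) + (-2)·(-1)·(-1) = 4, but T[1,1,1] = 6. The claim is false.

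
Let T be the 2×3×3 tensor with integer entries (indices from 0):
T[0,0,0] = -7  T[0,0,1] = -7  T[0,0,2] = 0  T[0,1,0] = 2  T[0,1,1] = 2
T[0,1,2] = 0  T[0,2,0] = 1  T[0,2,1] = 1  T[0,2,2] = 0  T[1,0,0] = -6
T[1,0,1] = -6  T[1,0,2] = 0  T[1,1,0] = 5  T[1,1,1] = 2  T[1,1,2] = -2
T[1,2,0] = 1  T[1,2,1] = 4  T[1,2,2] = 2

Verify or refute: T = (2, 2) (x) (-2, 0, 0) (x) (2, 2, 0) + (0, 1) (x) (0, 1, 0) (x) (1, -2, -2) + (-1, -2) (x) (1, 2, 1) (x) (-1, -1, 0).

Reconstruct entry (1,2,0) from the claimed factors: Σₗ aₗ[1]bₗ[2]cₗ[0] = (2)·(0)·(2) + (1)·(0)·(1) + (-2)·(1)·(-1) = 2, but T[1,2,0] = 1. The claim is false.

No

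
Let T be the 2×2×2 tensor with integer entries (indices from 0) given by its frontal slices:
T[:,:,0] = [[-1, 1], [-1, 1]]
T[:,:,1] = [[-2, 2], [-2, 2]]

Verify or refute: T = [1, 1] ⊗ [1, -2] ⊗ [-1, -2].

No

Reconstruct entry (0,1,0) from the claimed factors: Σₗ aₗ[0]bₗ[1]cₗ[0] = (1)·(-2)·(-1) = 2, but T[0,1,0] = 1. The claim is false.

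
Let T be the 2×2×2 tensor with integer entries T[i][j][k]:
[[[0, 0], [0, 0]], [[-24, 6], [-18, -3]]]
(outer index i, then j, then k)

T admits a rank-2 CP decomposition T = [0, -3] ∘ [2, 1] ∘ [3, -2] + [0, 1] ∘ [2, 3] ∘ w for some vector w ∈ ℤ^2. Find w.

w = [-3, -3]

Subtract the known terms from T to get the rank-1 residual R = [0, 1] ∘ [2, 3] ∘ w, so R[i,j,k] = a[i]·b[j]·w[k]. Pick indices with nonzero a[1]·b[0] = (1)·(2) = 2. Only the fibre through (1,0,·) is needed: R[1,0,:] = T[1,0,:] − Σₗ aₗ[1]bₗ[0]cₗ = [-24, 6] − (-3)·(2)·[3, -2] = [-6, -6]. Then w[k] = R[1,0,k] / 2 for each k, giving w = [-6, -6] / 2 = [-3, -3].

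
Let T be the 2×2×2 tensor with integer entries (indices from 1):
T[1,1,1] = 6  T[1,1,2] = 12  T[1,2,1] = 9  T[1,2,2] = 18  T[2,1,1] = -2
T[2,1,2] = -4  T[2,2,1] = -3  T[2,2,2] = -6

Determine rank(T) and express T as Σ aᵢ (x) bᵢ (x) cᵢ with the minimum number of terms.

rank(T) = 1

Lower bound: T ≠ 0 (e.g. T[1,1,1] = 6), so rank(T) ≥ 1.
Upper bound: if T = a (x) b (x) c then every fibre of T is a multiple of the corresponding factor, so read the factors off the fibres through the nonzero entry T[1,1,1] = 6.
The mode-1 fibre T[:,1,1] = [6, -2] gives a = (3, -1) (primitive direction); the mode-2 fibre T[1,:,1] = [6, 9] gives b = (2, 3); then c[k] = T[1,1,k] / (a[1]·b[1]) = [6, 12] / 6 = (1, 2).
Expanding (3, -1) (x) (2, 3) (x) (1, 2) reproduces all 8 entries of T, so T = (3, -1) (x) (2, 3) (x) (1, 2) and rank(T) ≤ 1.
These bounds meet, so rank(T) = 1.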